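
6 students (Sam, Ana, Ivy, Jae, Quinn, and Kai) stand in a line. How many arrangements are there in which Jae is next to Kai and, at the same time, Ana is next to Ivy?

96

Treat {Jae,Kai} as one block (2 orders) and {Ana,Ivy} as another (2 orders).
That leaves 4 units to arrange: 2 × 2 × 4! = 4 × 24 = 96.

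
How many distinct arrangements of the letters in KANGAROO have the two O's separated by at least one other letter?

There are 8!/(2!·2!) = 10080 arrangements of KANGAROO in total.
Arrangements with the O's together: treat OO as one letter, giving (7)!/(2!) = 2520.
Subtracting, 10080 − 2520 = 7560 arrangements keep the O's apart.

7560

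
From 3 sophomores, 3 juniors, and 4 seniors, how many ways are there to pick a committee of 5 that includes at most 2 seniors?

Split by how many seniors are chosen (0 through 2).
Sum: C(4,0)·C(6,5) + C(4,1)·C(6,4) + C(4,2)·C(6,3) = 6 + 60 + 120 = 186.

186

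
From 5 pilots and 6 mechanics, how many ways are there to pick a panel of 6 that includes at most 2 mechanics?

81

Split by how many mechanics are chosen (0 through 2).
Sum: C(6,0)·C(5,6) + C(6,1)·C(5,5) + C(6,2)·C(5,4) = 0 + 6 + 75 = 81.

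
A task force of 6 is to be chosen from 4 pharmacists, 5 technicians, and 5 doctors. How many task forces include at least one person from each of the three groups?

2625

Unrestricted: C(14,6) = 3003 ways to pick any 6 of the 14.
Selections missing a whole group: no pharmacists → C(10,6) = 210; no technicians → C(9,6) = 84; no doctors → C(9,6) = 84.
Add back selections omitting two groups (i.e. drawn from a single group): C(4,6) + C(5,6) + C(5,6) = 0.
By inclusion–exclusion: 3003 − 378 + 0 = 2625.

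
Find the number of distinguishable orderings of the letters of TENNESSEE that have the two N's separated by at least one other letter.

Total arrangements of TENNESSEE: 9!/(4!·2!·2!) = 3780.
Arrangements with the N's together: treat NN as one letter, giving (8)!/(4!·2!) = 840.
Subtracting, 3780 − 840 = 2940 arrangements keep the N's apart.

2940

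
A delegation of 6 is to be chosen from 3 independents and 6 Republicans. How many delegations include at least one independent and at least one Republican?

83

Unrestricted: C(9,6) = 84 ways to pick any 6 of the 9.
Subtract selections that omit an entire group: no independents → C(6,6) = 1; no Republicans → C(3,6) = 0.
Both groups omitted at once is impossible, so 84 − 1 = 83.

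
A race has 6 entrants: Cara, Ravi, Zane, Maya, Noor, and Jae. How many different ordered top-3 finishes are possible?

120

This is an ordered selection of 3 from 6: P(6,3).
That gives 6 × 5 × 4 = 120.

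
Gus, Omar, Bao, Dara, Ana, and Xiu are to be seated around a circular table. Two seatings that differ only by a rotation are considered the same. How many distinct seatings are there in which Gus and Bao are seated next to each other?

Glue Gus and Bao into a block (2 internal orders). Seating 5 units around a circle gives (4)! arrangements.
So 2 × (4)! = 2 × 24 = 48.

48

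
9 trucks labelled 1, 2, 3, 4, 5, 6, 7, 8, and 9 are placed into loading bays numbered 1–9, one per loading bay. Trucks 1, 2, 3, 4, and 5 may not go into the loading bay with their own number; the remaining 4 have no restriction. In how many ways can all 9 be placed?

205056

Let Aᵢ (for 1 ≤ i ≤ 5) be the placements that put truck i in its forbidden loading bay. Any j of these fix j positions, leaving (9−j)! ways to fill the rest, and there are C(5,j) ways to pick which j.
By inclusion–exclusion, the number of valid placements is Σ_{j=0}^{5} (−1)^j C(5,j)·(9−j)!.
Computing: 362880 − 201600 + 50400 − 7200 + 600 − 24 = 205056.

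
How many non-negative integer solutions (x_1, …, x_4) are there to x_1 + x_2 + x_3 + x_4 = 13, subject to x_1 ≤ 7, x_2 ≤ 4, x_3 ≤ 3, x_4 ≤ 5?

69

By stars and bars, unrestricted non-negative solutions to x_1+…+x_4 = 13 number C(13+3,3) = 560.
Subtract solutions that violate a single cap (substitute x_i' = x_i − (cap_i+1)): x_1 ≥ 8 gives C(8,3) = 56; x_2 ≥ 5 gives C(11,3) = 165; x_3 ≥ 4 gives C(12,3) = 220; x_4 ≥ 6 gives C(10,3) = 120. Together 561.
Add back pairs where two caps are both exceeded: 1 + 4 + 0 + 35 + 10 + 20 = 70.
By inclusion–exclusion the count is 560 − 561 + 70 = 69.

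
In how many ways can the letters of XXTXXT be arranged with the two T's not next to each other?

Total arrangements of XXTXXT: 6!/(4!·2!) = 15.
Arrangements with the T's together: treat TT as one letter, giving (5)!/(4!) = 5.
Hence 15 − 5 = 10.

10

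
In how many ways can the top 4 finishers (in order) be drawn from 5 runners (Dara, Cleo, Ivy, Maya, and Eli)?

This is an ordered selection of 4 from 5: P(5,4).
That gives 5 × 4 × 3 × 2 = 120.

120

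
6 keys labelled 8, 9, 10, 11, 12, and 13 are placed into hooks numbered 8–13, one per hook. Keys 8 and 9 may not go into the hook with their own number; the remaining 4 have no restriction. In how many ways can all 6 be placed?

504

Let Aᵢ (for i ∈ {8, 9}) be the placements that put key i in its forbidden hook. Any j of these fix j positions, leaving (6−j)! ways to fill the rest, and there are C(2,j) ways to pick which j.
By inclusion–exclusion, the number of valid placements is Σ_{j=0}^{2} (−1)^j C(2,j)·(6−j)!.
Computing: 720 − 240 + 24 = 504.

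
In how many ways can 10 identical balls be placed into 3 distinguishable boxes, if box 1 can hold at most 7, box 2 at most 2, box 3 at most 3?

By stars and bars, unrestricted non-negative solutions to x_1+…+x_3 = 10 number C(10+2,2) = 66.
Subtract solutions that violate a single cap (substitute x_i' = x_i − (cap_i+1)): x_1 ≥ 8 gives C(4,2) = 6; x_2 ≥ 3 gives C(9,2) = 36; x_3 ≥ 4 gives C(8,2) = 28. Together 70.
Add back pairs where two caps are both exceeded: 0 + 0 + 10 = 10.
By inclusion–exclusion the count is 66 − 70 + 10 = 6.

6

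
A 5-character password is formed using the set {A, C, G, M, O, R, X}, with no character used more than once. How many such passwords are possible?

Choose and order 5 of the 7 symbols: the first character has 7 options, the next 6, and so on down to 3.
That product is 7 × 6 × 5 × 4 × 3 = 2520.

2520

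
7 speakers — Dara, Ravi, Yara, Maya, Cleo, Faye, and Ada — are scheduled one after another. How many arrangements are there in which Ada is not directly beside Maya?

3600

There are 7! = 5040 arrangements in all. If Ada and Maya are adjacent, merging them into one block gives 2·(6)! = 1440 arrangements.
So 5040 − 1440 = 3600 arrangements keep them apart.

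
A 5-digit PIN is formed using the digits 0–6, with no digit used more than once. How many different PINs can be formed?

2520

Choose and order 5 of the 7 symbols: the first digit has 7 options, the next 6, and so on down to 3.
That product is 7 × 6 × 5 × 4 × 3 = 2520.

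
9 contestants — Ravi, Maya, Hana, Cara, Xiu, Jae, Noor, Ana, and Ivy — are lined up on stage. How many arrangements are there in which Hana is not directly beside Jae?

Of the 9! = 362880 arrangements, those with Hana and Jae adjacent number 2 × 8! = 80640 (treat the pair as a block with 2 internal orders).
So 362880 − 80640 = 282240 arrangements keep them apart.

282240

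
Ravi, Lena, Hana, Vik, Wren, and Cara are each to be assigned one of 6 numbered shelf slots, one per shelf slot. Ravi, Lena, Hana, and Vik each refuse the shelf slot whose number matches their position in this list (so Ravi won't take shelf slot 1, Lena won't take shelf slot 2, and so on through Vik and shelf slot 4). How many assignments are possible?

Let Aᵢ (for 1 ≤ i ≤ 4) be the placements that put person i in their forbidden shelf slot. Any j of these fix j positions, leaving (6−j)! ways to fill the rest, and there are C(4,j) ways to pick which j.
By inclusion–exclusion, the number of valid placements is Σ_{j=0}^{4} (−1)^j C(4,j)·(6−j)!.
Computing: 720 − 480 + 144 − 24 + 2 = 362.

362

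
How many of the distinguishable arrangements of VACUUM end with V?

Fix V in the last position and arrange the remaining 5 letters.
Those 5 letters have U appearing twice, giving (5)!/(2!) = 60.

60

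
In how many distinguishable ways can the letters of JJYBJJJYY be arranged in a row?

Letter multiplicities in JJYBJJJYY: B×1, J×5, Y×3.
So there are 9! / (5!·3!) = 504 distinguishable arrangements.

504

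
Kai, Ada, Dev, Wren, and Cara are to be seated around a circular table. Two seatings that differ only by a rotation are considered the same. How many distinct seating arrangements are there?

24

Fix one person's seat to break rotational symmetry; the remaining 4 people can be arranged in (4)! = 24 ways.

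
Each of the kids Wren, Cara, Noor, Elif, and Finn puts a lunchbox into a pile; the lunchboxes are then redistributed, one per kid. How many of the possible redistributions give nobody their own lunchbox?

44

Count assignments avoiding every fixed point. For any j of the 5 kids fixed to their own lunchbox, the other 5−j can be arranged in (5−j)! ways.
By inclusion–exclusion this is Σ_{j=0}^{5} (−1)^j C(5,j)·(5−j)!.
Computing: 120 − 120 + 60 − 20 + 5 − 1 = 44.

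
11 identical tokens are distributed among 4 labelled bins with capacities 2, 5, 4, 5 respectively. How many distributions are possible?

By stars and bars, unrestricted non-negative solutions to x_1+…+x_4 = 11 number C(11+3,3) = 364.
Subtract solutions that violate a single cap (substitute x_i' = x_i − (cap_i+1)): x_1 ≥ 3 gives C(11,3) = 165; x_2 ≥ 6 gives C(8,3) = 56; x_3 ≥ 5 gives C(9,3) = 84; x_4 ≥ 6 gives C(8,3) = 56. Together 361.
Add back pairs where two caps are both exceeded: 10 + 20 + 10 + 1 + 0 + 1 = 42.
By inclusion–exclusion the count is 364 − 361 + 42 = 45.

45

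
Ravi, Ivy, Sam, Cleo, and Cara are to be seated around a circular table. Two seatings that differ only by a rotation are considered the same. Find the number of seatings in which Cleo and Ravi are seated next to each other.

Treat {Cleo, Ravi} as one unit (2 internal orders) and seat the resulting 4 units around the table: (3)! circular arrangements.
So 2 × (3)! = 2 × 6 = 12.

12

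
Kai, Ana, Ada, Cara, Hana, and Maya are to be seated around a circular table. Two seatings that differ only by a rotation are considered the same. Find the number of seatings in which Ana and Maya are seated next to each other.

48

Treat {Ana, Maya} as one unit (2 internal orders) and seat the resulting 5 units around the table: (4)! circular arrangements.
So 2 × (4)! = 2 × 24 = 48.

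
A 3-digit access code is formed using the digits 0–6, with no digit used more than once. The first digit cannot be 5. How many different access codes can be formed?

The first digit has 7−1 = 6 choices (anything except 5).
The remaining 2 digits are filled from the other 6 symbols without repetition: 6 × 5 = 30.
Total: 6 × 30 = 180.

180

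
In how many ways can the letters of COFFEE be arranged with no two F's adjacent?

120

Total arrangements of COFFEE: 6!/(2!·2!) = 180.
If the two F's are adjacent, glue them into one block, leaving 5 items to arrange: (5)!/(2!) = 60 ways.
Subtracting, 180 − 60 = 120 arrangements keep the F's apart.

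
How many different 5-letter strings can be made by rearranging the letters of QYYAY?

Letter multiplicities in QYYAY: A×1, Q×1, Y×3.
Dividing 5! = 120 by 3! = 6 for the repeated letters gives 20.

20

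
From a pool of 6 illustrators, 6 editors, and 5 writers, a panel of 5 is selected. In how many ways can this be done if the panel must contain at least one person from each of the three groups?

Total 5-person selections from all 17: C(17,5) = 6188.
Subtract selections that omit an entire group: no illustrators → C(11,5) = 462; no editors → C(11,5) = 462; no writers → C(12,5) = 792.
Add back selections omitting two groups (i.e. drawn from a single group): C(6,5) + C(6,5) + C(5,5) = 13.
By inclusion–exclusion: 6188 − 1716 + 13 = 4485.

4485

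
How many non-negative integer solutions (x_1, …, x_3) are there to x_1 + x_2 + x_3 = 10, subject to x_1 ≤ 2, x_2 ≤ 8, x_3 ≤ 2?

Without the upper bounds there are C(12,2) = 66 ways to split 10 among 3 variables.
Subtract solutions that violate a single cap (substitute x_i' = x_i − (cap_i+1)): x_1 ≥ 3 gives C(9,2) = 36; x_2 ≥ 9 gives C(3,2) = 3; x_3 ≥ 3 gives C(9,2) = 36. Together 75.
Add back pairs where two caps are both exceeded: 0 + 15 + 0 = 15.
By inclusion–exclusion the count is 66 − 75 + 15 = 6.

6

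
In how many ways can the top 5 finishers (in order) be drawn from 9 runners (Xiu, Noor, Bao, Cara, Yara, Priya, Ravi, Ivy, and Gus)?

This is an ordered selection of 5 from 9: P(9,5).
That gives 9 × 8 × 7 × 6 × 5 = 15120.

15120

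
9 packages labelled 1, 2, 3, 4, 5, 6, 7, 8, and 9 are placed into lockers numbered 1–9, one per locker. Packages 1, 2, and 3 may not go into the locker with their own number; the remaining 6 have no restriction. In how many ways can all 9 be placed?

Let Aᵢ (for i ∈ {1, 2, 3}) be the placements that put package i in its forbidden locker. Any j of these fix j positions, leaving (9−j)! ways to fill the rest, and there are C(3,j) ways to pick which j.
By inclusion–exclusion, the number of valid placements is Σ_{j=0}^{3} (−1)^j C(3,j)·(9−j)!.
Computing: 362880 − 120960 + 15120 − 720 = 256320.

256320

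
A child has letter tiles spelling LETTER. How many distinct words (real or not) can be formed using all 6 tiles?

180

Letter multiplicities in LETTER: E×2, L×1, R×1, T×2.
Dividing 6! = 720 by 2!·2! = 4 for the repeated letters gives 180.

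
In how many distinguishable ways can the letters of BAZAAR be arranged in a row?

The 6 letters of BAZAAR have repeats: A appearing 3 times.
The number of distinct arrangements is 6!/(3!) = 720/6 = 120.

120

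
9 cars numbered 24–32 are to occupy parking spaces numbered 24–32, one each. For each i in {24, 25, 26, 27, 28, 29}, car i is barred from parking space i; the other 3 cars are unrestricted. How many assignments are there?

Let Aᵢ (for 24 ≤ i ≤ 29) be the placements that put car i in its forbidden parking space. Any j of these fix j positions, leaving (9−j)! ways to fill the rest, and there are C(6,j) ways to pick which j.
By inclusion–exclusion, the number of valid placements is Σ_{j=0}^{6} (−1)^j C(6,j)·(9−j)!.
Computing: 362880 − 241920 + 75600 − 14400 + 1800 − 144 + 6 = 183822.

183822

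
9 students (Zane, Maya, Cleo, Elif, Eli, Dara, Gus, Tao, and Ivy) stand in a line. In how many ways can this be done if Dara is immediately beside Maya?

80640

Place the 7 others and the Dara-Maya pair as 8 objects in a line; the pair has 2 internal arrangements.
So the count is 2·(8)! = 80640.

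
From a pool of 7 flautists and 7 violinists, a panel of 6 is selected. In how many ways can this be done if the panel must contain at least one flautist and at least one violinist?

2989

Total 6-person selections from all 14: C(14,6) = 3003.
Selections missing a whole group: no flautists → C(7,6) = 7; no violinists → C(7,6) = 7.
Both groups omitted at once is impossible, so 3003 − 14 = 2989.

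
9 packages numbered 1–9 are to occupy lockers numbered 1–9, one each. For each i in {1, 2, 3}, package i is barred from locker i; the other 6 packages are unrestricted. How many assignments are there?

256320

Let Aᵢ (for i ∈ {1, 2, 3}) be the placements that put package i in its forbidden locker. Any j of these fix j positions, leaving (9−j)! ways to fill the rest, and there are C(3,j) ways to pick which j.
By inclusion–exclusion, the number of valid placements is Σ_{j=0}^{3} (−1)^j C(3,j)·(9−j)!.
Computing: 362880 − 120960 + 15120 − 720 = 256320.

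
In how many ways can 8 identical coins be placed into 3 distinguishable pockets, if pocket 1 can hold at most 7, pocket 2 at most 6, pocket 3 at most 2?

By stars and bars, unrestricted non-negative solutions to x_1+…+x_3 = 8 number C(8+2,2) = 45.
Subtract solutions that violate a single cap (substitute x_i' = x_i − (cap_i+1)): x_1 ≥ 8 gives C(2,2) = 1; x_2 ≥ 7 gives C(3,2) = 3; x_3 ≥ 3 gives C(7,2) = 21. Together 25.
No two caps can be exceeded simultaneously, so the pair terms are all 0.
By inclusion–exclusion the count is 45 − 25 + 0 = 20.

20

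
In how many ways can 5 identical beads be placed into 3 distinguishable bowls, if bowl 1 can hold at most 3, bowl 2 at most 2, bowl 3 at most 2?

Ignoring the caps, the number of non-negative solutions to x_1+…+x_3 = 5 is C(7,2) = 21.
Subtract solutions that violate a single cap (substitute x_i' = x_i − (cap_i+1)): x_1 ≥ 4 gives C(3,2) = 3; x_2 ≥ 3 gives C(4,2) = 6; x_3 ≥ 3 gives C(4,2) = 6. Together 15.
No two caps can be exceeded simultaneously, so the pair terms are all 0.
By inclusion–exclusion the count is 21 − 15 + 0 = 6.

6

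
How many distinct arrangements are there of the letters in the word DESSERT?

1260

The 7 letters of DESSERT have repeats: E appearing twice and S appearing twice.
So there are 7! / (2!·2!) = 1260 distinguishable arrangements.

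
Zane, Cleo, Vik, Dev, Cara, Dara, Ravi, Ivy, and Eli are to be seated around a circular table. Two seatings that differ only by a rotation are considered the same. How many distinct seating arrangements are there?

Seat Zane anywhere (absorbing the rotational symmetry), then permute the other 8: (8)! = 40320.

40320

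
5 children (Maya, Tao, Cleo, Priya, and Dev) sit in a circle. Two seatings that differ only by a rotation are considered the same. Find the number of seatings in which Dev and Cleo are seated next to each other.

12

Treat {Dev, Cleo} as one unit (2 internal orders) and seat the resulting 4 units around the table: (3)! circular arrangements.
So 2 × (3)! = 2 × 6 = 12.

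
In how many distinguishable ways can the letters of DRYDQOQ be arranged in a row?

The 7 letters of DRYDQOQ have repeats: D appearing twice and Q appearing twice.
Dividing 7! = 5040 by 2!·2! = 4 for the repeated letters gives 1260.

1260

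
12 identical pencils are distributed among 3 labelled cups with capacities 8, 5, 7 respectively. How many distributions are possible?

38

By stars and bars, unrestricted non-negative solutions to x_1+…+x_3 = 12 number C(12+2,2) = 91.
Subtract solutions that violate a single cap (substitute x_i' = x_i − (cap_i+1)): x_1 ≥ 9 gives C(5,2) = 10; x_2 ≥ 6 gives C(8,2) = 28; x_3 ≥ 8 gives C(6,2) = 15. Together 53.
No two caps can be exceeded simultaneously, so the pair terms are all 0.
By inclusion–exclusion the count is 91 − 53 + 0 = 38.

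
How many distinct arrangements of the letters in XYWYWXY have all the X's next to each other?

60

Treat the 2 copies of X as a single block. The multiset to arrange is then {XX, W, W, Y, Y, Y}, 6 items in all.
That gives (6)!/(3!·2!) = 60 arrangements.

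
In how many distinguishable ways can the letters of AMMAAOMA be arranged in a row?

Letter multiplicities in AMMAAOMA: A×4, M×3, O×1.
So there are 8! / (4!·3!) = 280 distinguishable arrangements.

280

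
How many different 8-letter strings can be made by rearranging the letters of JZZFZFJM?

JZZFZFJM has 8 letters with F appearing twice, J appearing twice, and Z appearing 3 times.
So there are 8! / (3!·2!·2!) = 1680 distinguishable arrangements.

1680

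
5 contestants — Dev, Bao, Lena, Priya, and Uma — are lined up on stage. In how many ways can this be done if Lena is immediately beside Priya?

Place the 3 others and the Lena-Priya pair as 4 objects in a line; the pair has 2 internal arrangements.
So the count is 2·(4)! = 48.

48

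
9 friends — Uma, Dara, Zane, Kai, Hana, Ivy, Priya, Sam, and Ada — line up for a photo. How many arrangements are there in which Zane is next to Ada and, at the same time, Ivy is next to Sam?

20160

Treat {Zane,Ada} as one block (2 orders) and {Ivy,Sam} as another (2 orders).
That leaves 7 units to arrange: 2 × 2 × 7! = 4 × 5040 = 20160.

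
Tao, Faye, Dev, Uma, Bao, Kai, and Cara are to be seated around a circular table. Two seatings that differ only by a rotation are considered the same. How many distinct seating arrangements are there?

Seat Tao anywhere (absorbing the rotational symmetry), then permute the other 6: (6)! = 720.

720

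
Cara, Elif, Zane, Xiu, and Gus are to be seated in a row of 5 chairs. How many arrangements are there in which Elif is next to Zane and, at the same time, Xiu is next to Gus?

24

Treat {Elif,Zane} as one block (2 orders) and {Xiu,Gus} as another (2 orders).
That leaves 3 units to arrange: 2 × 2 × 3! = 4 × 6 = 24.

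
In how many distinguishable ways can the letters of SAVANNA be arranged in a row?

Letter multiplicities in SAVANNA: A×3, N×2, S×1, V×1.
So there are 7! / (3!·2!) = 420 distinguishable arrangements.

420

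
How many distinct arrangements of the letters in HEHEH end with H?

6

Fix H in the last position and arrange the remaining 4 letters.
Those 4 letters have E appearing twice and H appearing twice, giving (4)!/(2!·2!) = 6.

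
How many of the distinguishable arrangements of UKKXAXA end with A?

With the last slot taken by A, it remains to arrange the other 6 letters (UKKXXA).
Those 6 letters have K appearing twice and X appearing twice, giving (6)!/(2!·2!) = 180.

180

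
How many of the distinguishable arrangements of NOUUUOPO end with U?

With the last slot taken by U, it remains to arrange the other 7 letters (NOUUOPO).
Those 7 letters have O appearing 3 times and U appearing twice, giving (7)!/(3!·2!) = 420.

420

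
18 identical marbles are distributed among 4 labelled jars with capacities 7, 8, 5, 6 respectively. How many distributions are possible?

150

Without the upper bounds there are C(21,3) = 1330 ways to split 18 among 4 jars.
Subtract solutions that violate a single cap (substitute x_i' = x_i − (cap_i+1)): x_1 ≥ 8 gives C(13,3) = 286; x_2 ≥ 9 gives C(12,3) = 220; x_3 ≥ 6 gives C(15,3) = 455; x_4 ≥ 7 gives C(14,3) = 364. Together 1325.
Add back pairs where two caps are both exceeded: 4 + 35 + 20 + 20 + 10 + 56 = 145.
By inclusion–exclusion the count is 1330 − 1325 + 145 = 150.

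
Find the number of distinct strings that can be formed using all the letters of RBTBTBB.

Letter multiplicities in RBTBTBB: B×4, R×1, T×2.
Dividing 7! = 5040 by 4!·2! = 48 for the repeated letters gives 105.

105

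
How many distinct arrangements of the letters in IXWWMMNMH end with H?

3360

With the last slot taken by H, it remains to arrange the other 8 letters (IXWWMMNM).
Those 8 letters have M appearing 3 times and W appearing twice, giving (8)!/(3!·2!) = 3360.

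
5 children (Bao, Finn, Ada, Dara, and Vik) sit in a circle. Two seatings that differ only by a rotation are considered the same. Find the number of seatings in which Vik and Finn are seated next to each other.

12

Treat {Vik, Finn} as one unit (2 internal orders) and seat the resulting 4 units around the table: (3)! circular arrangements.
So 2 × (3)! = 2 × 6 = 12.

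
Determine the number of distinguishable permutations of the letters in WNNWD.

30

Letter multiplicities in WNNWD: D×1, N×2, W×2.
The number of distinct arrangements is 5!/(2!·2!) = 120/4 = 30.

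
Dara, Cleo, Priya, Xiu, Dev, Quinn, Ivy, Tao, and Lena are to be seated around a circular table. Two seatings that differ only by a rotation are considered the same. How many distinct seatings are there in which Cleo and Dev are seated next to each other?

Treat {Cleo, Dev} as one unit (2 internal orders) and seat the resulting 8 units around the table: (7)! circular arrangements.
So 2 × (7)! = 2 × 5040 = 10080.

10080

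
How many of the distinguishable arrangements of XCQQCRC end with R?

With the last slot taken by R, it remains to arrange the other 6 letters (XCQQCC).
Those 6 letters have C appearing 3 times and Q appearing twice, giving (6)!/(3!·2!) = 60.

60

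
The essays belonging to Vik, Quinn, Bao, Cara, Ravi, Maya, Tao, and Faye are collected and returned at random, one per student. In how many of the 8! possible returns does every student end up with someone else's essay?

This is the derangement count D_8: permutations of 8 items with no fixed point.
By inclusion–exclusion this is Σ_{j=0}^{8} (−1)^j C(8,j)·(8−j)!.
Computing: 40320 − 40320 + 20160 − 6720 + 1680 − 336 + 56 − 8 + 1 = 14833.

14833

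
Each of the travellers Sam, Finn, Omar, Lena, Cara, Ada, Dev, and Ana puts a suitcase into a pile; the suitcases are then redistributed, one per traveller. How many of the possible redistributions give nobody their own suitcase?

14833

Count assignments avoiding every fixed point. For any j of the 8 travellers fixed to their own suitcase, the other 8−j can be arranged in (8−j)! ways.
By inclusion–exclusion this is Σ_{j=0}^{8} (−1)^j C(8,j)·(8−j)!.
Computing: 40320 − 40320 + 20160 − 6720 + 1680 − 336 + 56 − 8 + 1 = 14833.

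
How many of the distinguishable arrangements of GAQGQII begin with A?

90

With the first slot taken by A, it remains to arrange the other 6 letters (GQGQII).
Those 6 letters have G appearing twice, I appearing twice, and Q appearing twice, giving (6)!/(2!·2!·2!) = 90.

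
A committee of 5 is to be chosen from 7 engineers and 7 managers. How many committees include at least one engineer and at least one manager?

1960

Unrestricted: C(14,5) = 2002 ways to pick any 5 of the 14.
Selections missing a whole group: no engineers → C(7,5) = 21; no managers → C(7,5) = 21.
Both groups omitted at once is impossible, so 2002 − 42 = 1960.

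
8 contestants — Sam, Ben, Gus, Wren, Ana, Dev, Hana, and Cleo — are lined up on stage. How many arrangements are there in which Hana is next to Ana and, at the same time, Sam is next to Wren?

2880

Treat {Hana,Ana} as one block (2 orders) and {Sam,Wren} as another (2 orders).
That leaves 6 units to arrange: 2 × 2 × 6! = 4 × 720 = 2880.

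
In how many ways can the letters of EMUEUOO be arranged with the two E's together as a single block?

Treat the 2 copies of E as a single block. The multiset to arrange is then {EE, M, O, O, U, U}, 6 items in all.
That gives (6)!/(2!·2!) = 180 arrangements.

180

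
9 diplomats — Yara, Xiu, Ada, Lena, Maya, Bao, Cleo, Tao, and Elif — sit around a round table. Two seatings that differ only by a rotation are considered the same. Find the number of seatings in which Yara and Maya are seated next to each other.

Treat {Yara, Maya} as one unit (2 internal orders) and seat the resulting 8 units around the table: (7)! circular arrangements.
So 2 × (7)! = 2 × 5040 = 10080.

10080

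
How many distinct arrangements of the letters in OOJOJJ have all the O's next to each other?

Treat the 3 copies of O as a single block. The multiset to arrange is then {OOO, J, J, J}, 4 items in all.
That gives (4)!/(3!) = 4 arrangements.

4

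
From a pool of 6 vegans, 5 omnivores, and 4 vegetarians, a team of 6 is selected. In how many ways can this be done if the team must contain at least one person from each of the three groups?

With no constraint there are C(15,6) = 5005 possible selections.
Subtract selections that omit an entire group: no vegans → C(9,6) = 84; no omnivores → C(10,6) = 210; no vegetarians → C(11,6) = 462.
Add back selections omitting two groups (i.e. drawn from a single group): C(6,6) + C(5,6) + C(4,6) = 1.
By inclusion–exclusion: 5005 − 756 + 1 = 4250.

4250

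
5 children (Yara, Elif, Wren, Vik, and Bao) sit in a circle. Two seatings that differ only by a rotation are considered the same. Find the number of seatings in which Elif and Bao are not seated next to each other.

12

All circular seatings of 5 people number (4)! = 24.
Those with Elif next to Bao: fuse the pair into one unit and seat 4 units around a circle — 2·(3)! = 12.
Subtracting, 24 − 12 = 12.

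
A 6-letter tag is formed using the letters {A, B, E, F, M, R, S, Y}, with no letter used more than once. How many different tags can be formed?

This is a permutation of 6 out of 8: P(8,6) = 8!/2!.
That product is 8 × 7 × 6 × 5 × 4 × 3 = 20160.

20160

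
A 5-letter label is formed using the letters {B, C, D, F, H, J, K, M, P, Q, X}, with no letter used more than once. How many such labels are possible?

55440

This is a permutation of 5 out of 11: P(11,5) = 11!/6!.
That product is 11 × 10 × 9 × 8 × 7 = 55440.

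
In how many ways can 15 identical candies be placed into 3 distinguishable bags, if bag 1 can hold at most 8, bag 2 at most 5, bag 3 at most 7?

21

Without the upper bounds there are C(17,2) = 136 ways to split 15 among 3 bags.
Subtract solutions that violate a single cap (substitute x_i' = x_i − (cap_i+1)): x_1 ≥ 9 gives C(8,2) = 28; x_2 ≥ 6 gives C(11,2) = 55; x_3 ≥ 8 gives C(9,2) = 36. Together 119.
Add back pairs where two caps are both exceeded: 1 + 0 + 3 = 4.
By inclusion–exclusion the count is 136 − 119 + 4 = 21.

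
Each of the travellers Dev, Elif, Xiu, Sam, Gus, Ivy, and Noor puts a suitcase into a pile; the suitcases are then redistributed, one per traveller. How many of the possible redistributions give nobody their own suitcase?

1854

Count assignments avoiding every fixed point. For any j of the 7 travellers fixed to their own suitcase, the other 7−j can be arranged in (7−j)! ways.
By inclusion–exclusion this is Σ_{j=0}^{7} (−1)^j C(7,j)·(7−j)!.
Computing: 5040 − 5040 + 2520 − 840 + 210 − 42 + 7 − 1 = 1854.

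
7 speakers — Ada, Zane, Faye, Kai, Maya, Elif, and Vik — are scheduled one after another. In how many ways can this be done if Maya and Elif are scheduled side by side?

Glue Maya and Elif into one block (2 internal orders), leaving 6 units to arrange in a row.
So the count is 2·(6)! = 1440.

1440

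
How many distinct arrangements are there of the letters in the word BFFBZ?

30

Letter multiplicities in BFFBZ: B×2, F×2, Z×1.
So there are 5! / (2!·2!) = 30 distinguishable arrangements.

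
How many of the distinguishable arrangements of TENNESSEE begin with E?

With the first slot taken by E, it remains to arrange the other 8 letters (TNNESSEE).
Those 8 letters have E appearing 3 times, N appearing twice, and S appearing twice, giving (8)!/(3!·2!·2!) = 1680.

1680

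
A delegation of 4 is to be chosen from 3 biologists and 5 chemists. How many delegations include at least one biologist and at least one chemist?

Total 4-person selections from all 8: C(8,4) = 70.
Subtract selections that omit an entire group: no biologists → C(5,4) = 5; no chemists → C(3,4) = 0.
Both groups omitted at once is impossible, so 70 − 5 = 65.

65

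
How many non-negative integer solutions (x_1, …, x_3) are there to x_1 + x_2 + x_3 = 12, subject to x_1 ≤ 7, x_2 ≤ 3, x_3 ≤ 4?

Without the upper bounds there are C(14,2) = 91 ways to split 12 among 3 variables.
Subtract solutions that violate a single cap (substitute x_i' = x_i − (cap_i+1)): x_1 ≥ 8 gives C(6,2) = 15; x_2 ≥ 4 gives C(10,2) = 45; x_3 ≥ 5 gives C(9,2) = 36. Together 96.
Add back pairs where two caps are both exceeded: 1 + 0 + 10 = 11.
By inclusion–exclusion the count is 91 − 96 + 11 = 6.

6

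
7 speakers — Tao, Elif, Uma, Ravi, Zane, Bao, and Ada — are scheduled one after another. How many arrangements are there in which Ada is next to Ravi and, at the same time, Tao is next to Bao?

480

Treat {Ada,Ravi} as one block (2 orders) and {Tao,Bao} as another (2 orders).
That leaves 5 units to arrange: 2 × 2 × 5! = 4 × 120 = 480.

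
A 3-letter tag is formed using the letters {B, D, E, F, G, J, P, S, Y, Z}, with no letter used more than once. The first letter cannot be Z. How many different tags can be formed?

The first letter has 10−1 = 9 choices (anything except Z).
The remaining 2 letters are filled from the other 9 symbols without repetition: 9 × 8 = 72.
Total: 9 × 72 = 648.

648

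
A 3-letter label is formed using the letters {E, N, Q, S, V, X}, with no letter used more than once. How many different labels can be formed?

Choose and order 3 of the 6 symbols: the first letter has 6 options, the next 5, then 4.
That product is 6 × 5 × 4 = 120.

120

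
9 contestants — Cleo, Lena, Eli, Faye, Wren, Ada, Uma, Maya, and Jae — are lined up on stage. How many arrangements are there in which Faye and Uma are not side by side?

There are 9! = 362880 arrangements in all. If Faye and Uma are adjacent, merging them into one block gives 2·(8)! = 80640 arrangements.
So 362880 − 80640 = 282240 arrangements keep them apart.

282240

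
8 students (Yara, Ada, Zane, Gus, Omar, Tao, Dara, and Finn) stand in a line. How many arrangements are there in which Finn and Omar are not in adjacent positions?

30240

There are 8! = 40320 arrangements in all. If Finn and Omar are adjacent, merging them into one block gives 2·(7)! = 10080 arrangements.
Complementary counting: 40320 − 10080 = 30240.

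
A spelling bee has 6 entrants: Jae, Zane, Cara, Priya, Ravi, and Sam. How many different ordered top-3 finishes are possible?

120

This is an ordered selection of 3 from 6: P(6,3).
That gives 6 × 5 × 4 = 120.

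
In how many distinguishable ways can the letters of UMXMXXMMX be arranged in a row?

Letter multiplicities in UMXMXXMMX: M×4, U×1, X×4.
So there are 9! / (4!·4!) = 630 distinguishable arrangements.

630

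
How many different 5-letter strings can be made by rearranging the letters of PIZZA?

60

PIZZA has 5 letters with Z appearing twice.
So there are 5! / (2!) = 60 distinguishable arrangements.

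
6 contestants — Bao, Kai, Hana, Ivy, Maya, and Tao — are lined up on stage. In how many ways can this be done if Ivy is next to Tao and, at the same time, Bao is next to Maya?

96

Treat {Ivy,Tao} as one block (2 orders) and {Bao,Maya} as another (2 orders).
That leaves 4 units to arrange: 2 × 2 × 4! = 4 × 24 = 96.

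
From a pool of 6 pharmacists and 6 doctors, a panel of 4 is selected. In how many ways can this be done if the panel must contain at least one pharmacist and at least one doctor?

Unrestricted: C(12,4) = 495 ways to pick any 4 of the 12.
Subtract selections that omit an entire group: no pharmacists → C(6,4) = 15; no doctors → C(6,4) = 15.
Both groups omitted at once is impossible, so 495 − 30 = 465.

465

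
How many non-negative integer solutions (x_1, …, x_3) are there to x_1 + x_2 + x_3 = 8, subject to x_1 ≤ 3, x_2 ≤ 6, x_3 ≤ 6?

By stars and bars, unrestricted non-negative solutions to x_1+…+x_3 = 8 number C(8+2,2) = 45.
Subtract solutions that violate a single cap (substitute x_i' = x_i − (cap_i+1)): x_1 ≥ 4 gives C(6,2) = 15; x_2 ≥ 7 gives C(3,2) = 3; x_3 ≥ 7 gives C(3,2) = 3. Together 21.
No two caps can be exceeded simultaneously, so the pair terms are all 0.
By inclusion–exclusion the count is 45 − 21 + 0 = 24.

24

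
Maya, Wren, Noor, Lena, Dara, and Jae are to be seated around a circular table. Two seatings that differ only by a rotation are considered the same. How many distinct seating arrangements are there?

120

Seat Maya anywhere (absorbing the rotational symmetry), then permute the other 5: (5)! = 120.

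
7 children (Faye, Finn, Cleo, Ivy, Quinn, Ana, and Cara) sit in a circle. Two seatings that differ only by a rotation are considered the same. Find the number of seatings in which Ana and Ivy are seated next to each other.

240

Glue Ana and Ivy into a block (2 internal orders). Seating 6 units around a circle gives (5)! arrangements.
So 2 × (5)! = 2 × 120 = 240.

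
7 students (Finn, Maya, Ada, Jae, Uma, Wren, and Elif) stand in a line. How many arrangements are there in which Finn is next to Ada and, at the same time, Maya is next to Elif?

480

Treat {Finn,Ada} as one block (2 orders) and {Maya,Elif} as another (2 orders).
That leaves 5 units to arrange: 2 × 2 × 5! = 4 × 120 = 480.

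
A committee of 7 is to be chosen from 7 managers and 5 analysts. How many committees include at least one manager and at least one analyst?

Total 7-person selections from all 12: C(12,7) = 792.
Selections missing a whole group: no managers → C(5,7) = 0; no analysts → C(7,7) = 1.
Both groups omitted at once is impossible, so 792 − 1 = 791.

791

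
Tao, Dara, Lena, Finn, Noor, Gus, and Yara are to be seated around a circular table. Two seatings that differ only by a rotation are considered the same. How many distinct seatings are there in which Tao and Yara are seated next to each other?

Treat {Tao, Yara} as one unit (2 internal orders) and seat the resulting 6 units around the table: (5)! circular arrangements.
So 2 × (5)! = 2 × 120 = 240.

240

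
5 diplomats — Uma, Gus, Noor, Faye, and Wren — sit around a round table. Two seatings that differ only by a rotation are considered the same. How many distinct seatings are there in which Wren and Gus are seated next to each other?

Glue Wren and Gus into a block (2 internal orders). Seating 4 units around a circle gives (3)! arrangements.
So 2 × (3)! = 2 × 6 = 12.

12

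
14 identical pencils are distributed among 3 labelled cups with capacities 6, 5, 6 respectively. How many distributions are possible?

Without the upper bounds there are C(16,2) = 120 ways to split 14 among 3 cups.
Subtract solutions that violate a single cap (substitute x_i' = x_i − (cap_i+1)): x_1 ≥ 7 gives C(9,2) = 36; x_2 ≥ 6 gives C(10,2) = 45; x_3 ≥ 7 gives C(9,2) = 36. Together 117.
Add back pairs where two caps are both exceeded: 3 + 1 + 3 = 7.
By inclusion–exclusion the count is 120 − 117 + 7 = 10.

10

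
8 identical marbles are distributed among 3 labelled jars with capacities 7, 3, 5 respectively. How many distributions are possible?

Ignoring the caps, the number of non-negative solutions to x_1+…+x_3 = 8 is C(10,2) = 45.
Subtract solutions that violate a single cap (substitute x_i' = x_i − (cap_i+1)): x_1 ≥ 8 gives C(2,2) = 1; x_2 ≥ 4 gives C(6,2) = 15; x_3 ≥ 6 gives C(4,2) = 6. Together 22.
No two caps can be exceeded simultaneously, so the pair terms are all 0.
By inclusion–exclusion the count is 45 − 22 + 0 = 23.

23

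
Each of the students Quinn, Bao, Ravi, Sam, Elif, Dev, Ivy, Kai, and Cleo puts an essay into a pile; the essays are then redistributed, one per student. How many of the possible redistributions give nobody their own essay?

Count assignments avoiding every fixed point. For any j of the 9 students fixed to their own essay, the other 9−j can be arranged in (9−j)! ways.
By inclusion–exclusion this is Σ_{j=0}^{9} (−1)^j C(9,j)·(9−j)!.
Computing: 362880 − 362880 + 181440 − 60480 + 15120 − 3024 + 504 − 72 + 9 − 1 = 133496.

133496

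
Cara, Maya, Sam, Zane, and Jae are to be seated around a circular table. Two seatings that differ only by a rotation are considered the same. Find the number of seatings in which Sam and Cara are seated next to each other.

Glue Sam and Cara into a block (2 internal orders). Seating 4 units around a circle gives (3)! arrangements.
So 2 × (3)! = 2 × 6 = 12.

12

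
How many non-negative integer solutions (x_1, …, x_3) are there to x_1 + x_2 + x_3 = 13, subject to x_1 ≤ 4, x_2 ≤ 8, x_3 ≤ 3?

6

Ignoring the caps, the number of non-negative solutions to x_1+…+x_3 = 13 is C(15,2) = 105.
Subtract solutions that violate a single cap (substitute x_i' = x_i − (cap_i+1)): x_1 ≥ 5 gives C(10,2) = 45; x_2 ≥ 9 gives C(6,2) = 15; x_3 ≥ 4 gives C(11,2) = 55. Together 115.
Add back pairs where two caps are both exceeded: 0 + 15 + 1 = 16.
By inclusion–exclusion the count is 105 − 115 + 16 = 6.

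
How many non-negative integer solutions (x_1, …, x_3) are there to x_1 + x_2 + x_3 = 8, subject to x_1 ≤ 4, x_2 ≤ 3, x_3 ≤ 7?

19

Ignoring the caps, the number of non-negative solutions to x_1+…+x_3 = 8 is C(10,2) = 45.
Subtract solutions that violate a single cap (substitute x_i' = x_i − (cap_i+1)): x_1 ≥ 5 gives C(5,2) = 10; x_2 ≥ 4 gives C(6,2) = 15; x_3 ≥ 8 gives C(2,2) = 1. Together 26.
No two caps can be exceeded simultaneously, so the pair terms are all 0.
By inclusion–exclusion the count is 45 − 26 + 0 = 19.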